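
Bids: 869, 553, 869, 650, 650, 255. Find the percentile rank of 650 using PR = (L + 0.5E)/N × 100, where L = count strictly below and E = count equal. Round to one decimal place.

50.0

N = 6.
Strictly below 650: 2. Equal to 650: 2.
PR = (2 + 0.5·2)/6 × 100 = 50.0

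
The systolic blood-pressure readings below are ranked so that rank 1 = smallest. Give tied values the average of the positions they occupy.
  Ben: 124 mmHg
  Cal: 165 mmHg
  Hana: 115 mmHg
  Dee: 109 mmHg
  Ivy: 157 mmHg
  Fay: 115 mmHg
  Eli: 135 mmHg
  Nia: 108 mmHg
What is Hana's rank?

3.5

Sorted (ascending): 108, 109, 115, 115, 124, 135, 157, 165
The 2 values of 115 occupy positions 3–4 → average rank (3+4)/2 = 3.5.
Hana has value 115 mmHg → rank 3.5.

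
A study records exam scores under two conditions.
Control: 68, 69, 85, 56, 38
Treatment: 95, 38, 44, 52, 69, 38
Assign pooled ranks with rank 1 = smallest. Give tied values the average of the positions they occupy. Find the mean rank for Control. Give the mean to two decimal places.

Sorted (ascending): 38, 38, 38, 44, 52, 56, 68, 69, 69, 85, 95
The 3 values of 38 occupy positions 1–3 → average rank 2.
The 2 values of 69 occupy positions 8–9 → average rank (8+9)/2 = 8.5.
Control values → pooled ranks: 68→7, 69→8.5, 85→10, 56→6, 38→2
Mean rank = (7 + 8.5 + 10 + 6 + 2) / 5 = 6.70

6.70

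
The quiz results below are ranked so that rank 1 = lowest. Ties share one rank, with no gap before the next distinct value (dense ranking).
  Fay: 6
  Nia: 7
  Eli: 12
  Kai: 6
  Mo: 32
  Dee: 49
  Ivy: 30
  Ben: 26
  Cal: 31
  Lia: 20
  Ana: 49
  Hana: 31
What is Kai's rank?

1

Sorted (ascending): 6, 6, 7, 12, 20, 26, 30, 31, 31, 32, 49, 49
The 2 values of 6 share dense rank 1.
The 2 values of 31 share dense rank 7.
The 2 values of 49 share dense rank 9.
Remaining distinct values take the next consecutive integers.
Kai has value 6 → rank 1.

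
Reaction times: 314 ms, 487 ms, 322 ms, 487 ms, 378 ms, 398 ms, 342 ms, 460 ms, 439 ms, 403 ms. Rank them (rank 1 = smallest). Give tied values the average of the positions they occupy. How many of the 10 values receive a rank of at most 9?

8

Sorted (ascending): 314, 322, 342, 378, 398, 403, 439, 460, 487, 487
The 2 values of 487 occupy positions 9–10 → average rank (9+10)/2 = 9.5.
Ranks ≤ 9: {1, 2, 3, 4, 5, 6, 7, 8} → 8 values.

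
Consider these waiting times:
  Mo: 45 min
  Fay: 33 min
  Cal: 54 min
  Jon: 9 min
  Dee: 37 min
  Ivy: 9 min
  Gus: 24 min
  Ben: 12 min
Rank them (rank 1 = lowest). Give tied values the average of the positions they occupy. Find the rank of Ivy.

1.5

Sorted (ascending): 9, 9, 12, 24, 33, 37, 45, 54
The 2 values of 9 occupy positions 1–2 → average rank (1+2)/2 = 1.5.
Ivy has value 9 min → rank 1.5.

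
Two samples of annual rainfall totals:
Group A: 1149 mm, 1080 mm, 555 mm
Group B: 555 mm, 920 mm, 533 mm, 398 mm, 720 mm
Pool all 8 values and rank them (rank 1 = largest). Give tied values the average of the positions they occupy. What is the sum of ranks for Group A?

Sorted (descending): 1149, 1080, 920, 720, 555, 555, 533, 398
The 2 values of 555 occupy positions 5–6 → average rank (5+6)/2 = 5.5.
Group A values → pooled ranks: 1149→1, 1080→2, 555→5.5
Rank sum = 1 + 2 + 5.5 = 8.5

8.5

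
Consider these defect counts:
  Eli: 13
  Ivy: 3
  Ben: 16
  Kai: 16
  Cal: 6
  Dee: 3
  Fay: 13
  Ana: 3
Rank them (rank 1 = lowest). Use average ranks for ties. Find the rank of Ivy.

2

Sorted (ascending): 3, 3, 3, 6, 13, 13, 16, 16
The 3 values of 3 occupy positions 1–3 → average rank 2.
The 2 values of 13 occupy positions 5–6 → average rank (5+6)/2 = 5.5.
The 2 values of 16 occupy positions 7–8 → average rank (7+8)/2 = 7.5.
Ivy has value 3 → rank 2.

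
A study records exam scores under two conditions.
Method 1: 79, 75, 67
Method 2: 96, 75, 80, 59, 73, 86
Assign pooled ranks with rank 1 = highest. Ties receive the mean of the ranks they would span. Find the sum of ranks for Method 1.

Sorted (descending): 96, 86, 80, 79, 75, 75, 73, 67, 59
The 2 values of 75 occupy positions 5–6 → average rank (5+6)/2 = 5.5.
Method 1 values → pooled ranks: 79→4, 75→5.5, 67→8
Rank sum = 4 + 5.5 + 8 = 17.5

17.5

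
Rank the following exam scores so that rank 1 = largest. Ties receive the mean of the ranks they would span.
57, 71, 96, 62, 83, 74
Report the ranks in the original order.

Sorted (descending): 96, 83, 74, 71, 62, 57
No ties — each value takes its position as its rank.

6, 4, 1, 5, 2, 3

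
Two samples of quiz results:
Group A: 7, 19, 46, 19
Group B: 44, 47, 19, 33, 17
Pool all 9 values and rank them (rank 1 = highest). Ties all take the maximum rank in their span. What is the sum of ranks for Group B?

Sorted (descending): 47, 46, 44, 33, 19, 19, 19, 17, 7
The 3 values of 19 occupy positions 5–7 → each gets rank 7.
Group B values → pooled ranks: 44→3, 47→1, 19→7, 33→4, 17→8
Rank sum = 3 + 1 + 7 + 4 + 8 = 23

23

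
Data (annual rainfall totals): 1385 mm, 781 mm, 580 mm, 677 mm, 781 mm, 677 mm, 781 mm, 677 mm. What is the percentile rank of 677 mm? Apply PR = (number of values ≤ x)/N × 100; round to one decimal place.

50.0

N = 8.
Strictly below 677: 1. Equal to 677: 3.
PR = 4/8 × 100 = 50.0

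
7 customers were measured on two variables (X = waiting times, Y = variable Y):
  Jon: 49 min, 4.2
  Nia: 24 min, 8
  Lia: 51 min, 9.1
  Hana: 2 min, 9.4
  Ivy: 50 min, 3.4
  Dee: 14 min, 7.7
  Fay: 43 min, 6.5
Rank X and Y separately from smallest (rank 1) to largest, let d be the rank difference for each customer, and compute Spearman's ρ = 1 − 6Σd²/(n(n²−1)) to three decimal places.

Ranks of variable 1: 5, 3, 7, 1, 6, 2, 4
Ranks of variable 2: 2, 5, 6, 7, 1, 4, 3
d = r₁ − r₂: 3, -2, 1, -6, 5, -2, 1
d²: 9, 4, 1, 36, 25, 4, 1; Σd² = 80
ρ = 1 − 6·80/(7·48) = 1 − 480/336 = -0.429

-0.429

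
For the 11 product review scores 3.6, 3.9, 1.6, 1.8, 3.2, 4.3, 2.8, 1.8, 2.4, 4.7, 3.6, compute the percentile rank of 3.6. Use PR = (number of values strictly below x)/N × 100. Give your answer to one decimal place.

N = 11.
Strictly below 3.6: 6. Equal to 3.6: 2.
PR = 6/11 × 100 = 54.5

54.5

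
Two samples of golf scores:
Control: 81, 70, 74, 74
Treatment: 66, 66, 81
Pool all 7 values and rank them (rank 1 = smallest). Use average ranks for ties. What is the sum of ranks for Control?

Sorted (ascending): 66, 66, 70, 74, 74, 81, 81
The 2 values of 66 occupy positions 1–2 → average rank (1+2)/2 = 1.5.
The 2 values of 74 occupy positions 4–5 → average rank (4+5)/2 = 4.5.
The 2 values of 81 occupy positions 6–7 → average rank (6+7)/2 = 6.5.
Control values → pooled ranks: 81→6.5, 70→3, 74→4.5, 74→4.5
Rank sum = 6.5 + 3 + 4.5 + 4.5 = 18.5

18.5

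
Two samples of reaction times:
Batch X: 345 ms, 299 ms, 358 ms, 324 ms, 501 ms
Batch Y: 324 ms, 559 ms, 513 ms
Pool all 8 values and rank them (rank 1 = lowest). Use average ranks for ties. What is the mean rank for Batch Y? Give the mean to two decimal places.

5.83

Sorted (ascending): 299, 324, 324, 345, 358, 501, 513, 559
The 2 values of 324 occupy positions 2–3 → average rank (2+3)/2 = 2.5.
Batch Y values → pooled ranks: 324→2.5, 559→8, 513→7
Mean rank = (2.5 + 8 + 7) / 3 = 5.83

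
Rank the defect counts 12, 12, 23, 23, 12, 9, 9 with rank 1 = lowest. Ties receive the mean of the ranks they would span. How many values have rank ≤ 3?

2

Sorted (ascending): 9, 9, 12, 12, 12, 23, 23
The 2 values of 9 occupy positions 1–2 → average rank (1+2)/2 = 1.5.
The 3 values of 12 occupy positions 3–5 → average rank 4.
The 2 values of 23 occupy positions 6–7 → average rank (6+7)/2 = 6.5.
Ranks ≤ 3: {1.5, 1.5} → 2 values.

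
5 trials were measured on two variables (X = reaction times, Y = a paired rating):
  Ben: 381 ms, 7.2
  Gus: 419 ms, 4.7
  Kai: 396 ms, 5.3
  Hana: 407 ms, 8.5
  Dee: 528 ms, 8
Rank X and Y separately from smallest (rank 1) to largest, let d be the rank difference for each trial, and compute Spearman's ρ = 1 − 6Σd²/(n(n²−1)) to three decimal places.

0.100

Ranks of variable 1: 1, 4, 2, 3, 5
Ranks of variable 2: 3, 1, 2, 5, 4
d = r₁ − r₂: -2, 3, 0, -2, 1
d²: 4, 9, 0, 4, 1; Σd² = 18
ρ = 1 − 6·18/(5·24) = 1 − 108/120 = 0.100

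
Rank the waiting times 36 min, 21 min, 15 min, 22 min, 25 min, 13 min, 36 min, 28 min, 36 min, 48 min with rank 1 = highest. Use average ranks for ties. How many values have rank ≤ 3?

4

Sorted (descending): 48, 36, 36, 36, 28, 25, 22, 21, 15, 13
The 3 values of 36 occupy positions 2–4 → average rank 3.
Ranks ≤ 3: {1, 3, 3, 3} → 4 values.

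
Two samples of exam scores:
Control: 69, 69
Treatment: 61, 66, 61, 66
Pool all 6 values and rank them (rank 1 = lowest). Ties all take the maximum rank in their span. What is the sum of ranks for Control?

Sorted (ascending): 61, 61, 66, 66, 69, 69
The 2 values of 61 occupy positions 1–2 → each gets rank 2.
The 2 values of 66 occupy positions 3–4 → each gets rank 4.
The 2 values of 69 occupy positions 5–6 → each gets rank 6.
Control values → pooled ranks: 69→6, 69→6
Rank sum = 6 + 6 = 12

12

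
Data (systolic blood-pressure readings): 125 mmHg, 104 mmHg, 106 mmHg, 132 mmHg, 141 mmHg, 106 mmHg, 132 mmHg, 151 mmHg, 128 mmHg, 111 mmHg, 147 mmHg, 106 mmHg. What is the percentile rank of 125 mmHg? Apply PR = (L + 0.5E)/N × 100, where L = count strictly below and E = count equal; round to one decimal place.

N = 12.
Strictly below 125: 5. Equal to 125: 1.
PR = (5 + 0.5·1)/12 × 100 = 45.8

45.8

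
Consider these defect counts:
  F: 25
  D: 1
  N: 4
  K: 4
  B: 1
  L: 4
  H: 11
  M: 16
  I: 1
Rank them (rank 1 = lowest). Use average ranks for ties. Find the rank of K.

5

Sorted (ascending): 1, 1, 1, 4, 4, 4, 11, 16, 25
The 3 values of 1 occupy positions 1–3 → average rank 2.
The 3 values of 4 occupy positions 4–6 → average rank 5.
K has value 4 → rank 5.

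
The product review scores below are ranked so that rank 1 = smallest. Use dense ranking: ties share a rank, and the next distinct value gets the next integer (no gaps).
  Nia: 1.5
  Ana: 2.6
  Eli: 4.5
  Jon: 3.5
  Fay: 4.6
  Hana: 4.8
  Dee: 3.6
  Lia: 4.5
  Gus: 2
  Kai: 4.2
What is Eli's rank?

Sorted (ascending): 1.5, 2, 2.6, 3.5, 3.6, 4.2, 4.5, 4.5, 4.6, 4.8
The 2 values of 4.5 share dense rank 7.
Remaining distinct values take the next consecutive integers.
Eli has value 4.5 → rank 7.

7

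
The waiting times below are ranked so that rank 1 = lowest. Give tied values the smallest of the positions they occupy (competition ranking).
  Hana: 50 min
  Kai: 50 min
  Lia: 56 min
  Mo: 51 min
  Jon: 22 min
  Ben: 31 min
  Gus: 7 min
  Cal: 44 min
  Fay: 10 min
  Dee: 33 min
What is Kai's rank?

7

Sorted (ascending): 7, 10, 22, 31, 33, 44, 50, 50, 51, 56
The 2 values of 50 occupy positions 7–8 → each gets rank 7.
Kai has value 50 min → rank 7.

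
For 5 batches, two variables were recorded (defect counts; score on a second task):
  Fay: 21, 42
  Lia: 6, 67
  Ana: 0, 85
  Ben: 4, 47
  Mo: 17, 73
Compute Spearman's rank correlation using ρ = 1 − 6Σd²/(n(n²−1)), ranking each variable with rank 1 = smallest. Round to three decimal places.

Ranks of variable 1: 5, 3, 1, 2, 4
Ranks of variable 2: 1, 3, 5, 2, 4
d = r₁ − r₂: 4, 0, -4, 0, 0
d²: 16, 0, 16, 0, 0; Σd² = 32
ρ = 1 − 6·32/(5·24) = 1 − 192/120 = -0.600

-0.600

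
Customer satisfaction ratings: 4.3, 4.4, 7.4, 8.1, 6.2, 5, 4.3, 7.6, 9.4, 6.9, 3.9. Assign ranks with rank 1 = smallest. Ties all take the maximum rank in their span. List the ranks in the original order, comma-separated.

3, 4, 8, 10, 6, 5, 3, 9, 11, 7, 1

Sorted (ascending): 3.9, 4.3, 4.3, 4.4, 5, 6.2, 6.9, 7.4, 7.6, 8.1, 9.4
The 2 values of 4.3 occupy positions 2–3 → each gets rank 3.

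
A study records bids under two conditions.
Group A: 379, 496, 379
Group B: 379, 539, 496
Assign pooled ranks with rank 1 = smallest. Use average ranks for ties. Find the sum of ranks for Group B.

12.5

Sorted (ascending): 379, 379, 379, 496, 496, 539
The 3 values of 379 occupy positions 1–3 → average rank 2.
The 2 values of 496 occupy positions 4–5 → average rank (4+5)/2 = 4.5.
Group B values → pooled ranks: 379→2, 539→6, 496→4.5
Rank sum = 2 + 6 + 4.5 = 12.5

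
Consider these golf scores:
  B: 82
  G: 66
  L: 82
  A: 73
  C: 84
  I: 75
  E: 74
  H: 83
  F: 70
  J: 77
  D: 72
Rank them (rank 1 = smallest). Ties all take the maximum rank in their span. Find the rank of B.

9

Sorted (ascending): 66, 70, 72, 73, 74, 75, 77, 82, 82, 83, 84
The 2 values of 82 occupy positions 8–9 → each gets rank 9.
B has value 82 → rank 9.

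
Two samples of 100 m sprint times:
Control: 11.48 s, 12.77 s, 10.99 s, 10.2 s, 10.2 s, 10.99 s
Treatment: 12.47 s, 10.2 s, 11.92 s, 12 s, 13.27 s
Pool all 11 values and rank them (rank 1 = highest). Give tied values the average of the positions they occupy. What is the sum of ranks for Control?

Sorted (descending): 13.27, 12.77, 12.47, 12, 11.92, 11.48, 10.99, 10.99, 10.2, 10.2, 10.2
The 2 values of 10.99 occupy positions 7–8 → average rank (7+8)/2 = 7.5.
The 3 values of 10.2 occupy positions 9–11 → average rank 10.
Control values → pooled ranks: 11.48→6, 12.77→2, 10.99→7.5, 10.2→10, 10.2→10, 10.99→7.5
Rank sum = 6 + 2 + 7.5 + 10 + 10 + 7.5 = 43

43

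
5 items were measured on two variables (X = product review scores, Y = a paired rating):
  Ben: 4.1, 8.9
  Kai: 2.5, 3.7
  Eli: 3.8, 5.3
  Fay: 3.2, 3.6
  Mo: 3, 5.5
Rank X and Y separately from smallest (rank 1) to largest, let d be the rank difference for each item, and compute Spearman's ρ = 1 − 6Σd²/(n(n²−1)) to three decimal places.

Ranks of variable 1: 5, 1, 4, 3, 2
Ranks of variable 2: 5, 2, 3, 1, 4
d = r₁ − r₂: 0, -1, 1, 2, -2
d²: 0, 1, 1, 4, 4; Σd² = 10
ρ = 1 − 6·10/(5·24) = 1 − 60/120 = 0.500

0.500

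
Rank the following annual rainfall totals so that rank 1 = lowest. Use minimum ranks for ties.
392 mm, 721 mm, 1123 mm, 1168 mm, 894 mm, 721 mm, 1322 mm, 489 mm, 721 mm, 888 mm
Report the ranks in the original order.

1, 3, 8, 9, 7, 3, 10, 2, 3, 6

Sorted (ascending): 392, 489, 721, 721, 721, 888, 894, 1123, 1168, 1322
The 3 values of 721 occupy positions 3–5 → each gets rank 3.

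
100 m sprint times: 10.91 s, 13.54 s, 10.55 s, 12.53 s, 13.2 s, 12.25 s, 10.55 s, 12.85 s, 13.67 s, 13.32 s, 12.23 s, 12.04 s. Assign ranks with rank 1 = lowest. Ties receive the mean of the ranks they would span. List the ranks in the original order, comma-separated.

Sorted (ascending): 10.55, 10.55, 10.91, 12.04, 12.23, 12.25, 12.53, 12.85, 13.2, 13.32, 13.54, 13.67
The 2 values of 10.55 occupy positions 1–2 → average rank (1+2)/2 = 1.5.

3, 11, 1.5, 7, 9, 6, 1.5, 8, 12, 10, 5, 4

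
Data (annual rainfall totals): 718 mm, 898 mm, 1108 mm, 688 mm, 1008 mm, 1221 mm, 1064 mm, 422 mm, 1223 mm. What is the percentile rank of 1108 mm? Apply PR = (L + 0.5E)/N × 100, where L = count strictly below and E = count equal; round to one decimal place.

72.2

N = 9.
Strictly below 1108: 6. Equal to 1108: 1.
PR = (6 + 0.5·1)/9 × 100 = 72.2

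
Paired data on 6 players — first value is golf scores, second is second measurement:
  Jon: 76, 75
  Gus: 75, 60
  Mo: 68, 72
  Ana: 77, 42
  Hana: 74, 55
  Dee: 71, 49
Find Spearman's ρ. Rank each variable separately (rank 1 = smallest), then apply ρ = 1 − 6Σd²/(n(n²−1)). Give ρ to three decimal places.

-0.200

Ranks of variable 1: 5, 4, 1, 6, 3, 2
Ranks of variable 2: 6, 4, 5, 1, 3, 2
d = r₁ − r₂: -1, 0, -4, 5, 0, 0
d²: 1, 0, 16, 25, 0, 0; Σd² = 42
ρ = 1 − 6·42/(6·35) = 1 − 252/210 = -0.200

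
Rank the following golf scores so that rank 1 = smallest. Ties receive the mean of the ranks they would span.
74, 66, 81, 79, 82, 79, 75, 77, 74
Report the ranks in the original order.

2.5, 1, 8, 6.5, 9, 6.5, 4, 5, 2.5

Sorted (ascending): 66, 74, 74, 75, 77, 79, 79, 81, 82
The 2 values of 74 occupy positions 2–3 → average rank (2+3)/2 = 2.5.
The 2 values of 79 occupy positions 6–7 → average rank (6+7)/2 = 6.5.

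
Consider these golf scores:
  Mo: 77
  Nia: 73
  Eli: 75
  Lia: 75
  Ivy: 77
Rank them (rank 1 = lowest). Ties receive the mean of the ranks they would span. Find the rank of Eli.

Sorted (ascending): 73, 75, 75, 77, 77
The 2 values of 75 occupy positions 2–3 → average rank (2+3)/2 = 2.5.
The 2 values of 77 occupy positions 4–5 → average rank (4+5)/2 = 4.5.
Eli has value 75 → rank 2.5.

2.5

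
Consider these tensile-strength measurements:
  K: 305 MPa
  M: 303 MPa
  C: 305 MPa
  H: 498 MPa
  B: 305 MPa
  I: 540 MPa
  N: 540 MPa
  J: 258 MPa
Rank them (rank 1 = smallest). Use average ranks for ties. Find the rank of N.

Sorted (ascending): 258, 303, 305, 305, 305, 498, 540, 540
The 3 values of 305 occupy positions 3–5 → average rank 4.
The 2 values of 540 occupy positions 7–8 → average rank (7+8)/2 = 7.5.
N has value 540 MPa → rank 7.5.

7.5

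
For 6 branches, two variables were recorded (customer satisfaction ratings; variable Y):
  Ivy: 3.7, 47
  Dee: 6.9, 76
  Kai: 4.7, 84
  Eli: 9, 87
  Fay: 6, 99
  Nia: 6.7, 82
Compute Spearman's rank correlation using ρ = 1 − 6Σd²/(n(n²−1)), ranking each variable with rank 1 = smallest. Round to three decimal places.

0.314

Ranks of variable 1: 1, 5, 2, 6, 3, 4
Ranks of variable 2: 1, 2, 4, 5, 6, 3
d = r₁ − r₂: 0, 3, -2, 1, -3, 1
d²: 0, 9, 4, 1, 9, 1; Σd² = 24
ρ = 1 − 6·24/(6·35) = 1 − 144/210 = 0.314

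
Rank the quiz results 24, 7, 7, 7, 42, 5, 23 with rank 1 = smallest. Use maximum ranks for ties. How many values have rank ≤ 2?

1

Sorted (ascending): 5, 7, 7, 7, 23, 24, 42
The 3 values of 7 occupy positions 2–4 → each gets rank 4.
Ranks ≤ 2: {1} → 1 value.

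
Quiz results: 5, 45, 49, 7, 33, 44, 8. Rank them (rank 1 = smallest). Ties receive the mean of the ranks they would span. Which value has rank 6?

Sorted (ascending): 5, 7, 8, 33, 44, 45, 49
No ties — each value takes its position as its rank.
Rank 6 → value 45.

45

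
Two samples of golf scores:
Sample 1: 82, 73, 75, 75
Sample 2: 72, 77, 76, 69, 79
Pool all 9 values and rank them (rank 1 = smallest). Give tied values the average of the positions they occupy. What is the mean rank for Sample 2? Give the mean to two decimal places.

Sorted (ascending): 69, 72, 73, 75, 75, 76, 77, 79, 82
The 2 values of 75 occupy positions 4–5 → average rank (4+5)/2 = 4.5.
Sample 2 values → pooled ranks: 72→2, 77→7, 76→6, 69→1, 79→8
Mean rank = (2 + 7 + 6 + 1 + 8) / 5 = 4.80

4.80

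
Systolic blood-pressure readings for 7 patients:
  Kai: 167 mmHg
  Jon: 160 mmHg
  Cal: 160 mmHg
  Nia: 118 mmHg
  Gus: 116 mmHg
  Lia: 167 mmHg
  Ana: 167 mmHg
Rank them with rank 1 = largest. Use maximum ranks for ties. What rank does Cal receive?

Sorted (descending): 167, 167, 167, 160, 160, 118, 116
The 3 values of 167 occupy positions 1–3 → each gets rank 3.
The 2 values of 160 occupy positions 4–5 → each gets rank 5.
Cal has value 160 mmHg → rank 5.

5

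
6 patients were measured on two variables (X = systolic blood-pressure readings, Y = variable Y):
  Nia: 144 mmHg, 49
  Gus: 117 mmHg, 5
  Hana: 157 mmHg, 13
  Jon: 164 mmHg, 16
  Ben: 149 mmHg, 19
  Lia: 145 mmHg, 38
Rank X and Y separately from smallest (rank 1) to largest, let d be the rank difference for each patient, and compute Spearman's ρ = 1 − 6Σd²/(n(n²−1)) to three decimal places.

-0.086

Ranks of variable 1: 2, 1, 5, 6, 4, 3
Ranks of variable 2: 6, 1, 2, 3, 4, 5
d = r₁ − r₂: -4, 0, 3, 3, 0, -2
d²: 16, 0, 9, 9, 0, 4; Σd² = 38
ρ = 1 − 6·38/(6·35) = 1 − 228/210 = -0.086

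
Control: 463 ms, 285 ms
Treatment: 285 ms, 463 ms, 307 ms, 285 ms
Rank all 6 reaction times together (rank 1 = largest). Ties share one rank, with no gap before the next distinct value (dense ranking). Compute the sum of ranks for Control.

Sorted (descending): 463, 463, 307, 285, 285, 285
The 2 values of 463 share dense rank 1.
The 3 values of 285 share dense rank 3.
Remaining distinct values take the next consecutive integers.
Control values → pooled ranks: 463→1, 285→3
Rank sum = 1 + 3 = 4

4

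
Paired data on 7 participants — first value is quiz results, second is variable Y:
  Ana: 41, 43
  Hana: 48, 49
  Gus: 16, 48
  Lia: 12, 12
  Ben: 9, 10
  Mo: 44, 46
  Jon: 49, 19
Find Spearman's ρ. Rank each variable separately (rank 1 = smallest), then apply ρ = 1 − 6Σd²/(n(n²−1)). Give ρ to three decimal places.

Ranks of variable 1: 4, 6, 3, 2, 1, 5, 7
Ranks of variable 2: 4, 7, 6, 2, 1, 5, 3
d = r₁ − r₂: 0, -1, -3, 0, 0, 0, 4
d²: 0, 1, 9, 0, 0, 0, 16; Σd² = 26
ρ = 1 − 6·26/(7·48) = 1 − 156/336 = 0.536

0.536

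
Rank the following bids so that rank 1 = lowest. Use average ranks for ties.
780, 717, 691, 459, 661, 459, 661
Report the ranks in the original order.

Sorted (ascending): 459, 459, 661, 661, 691, 717, 780
The 2 values of 459 occupy positions 1–2 → average rank (1+2)/2 = 1.5.
The 2 values of 661 occupy positions 3–4 → average rank (3+4)/2 = 3.5.

7, 6, 5, 1.5, 3.5, 1.5, 3.5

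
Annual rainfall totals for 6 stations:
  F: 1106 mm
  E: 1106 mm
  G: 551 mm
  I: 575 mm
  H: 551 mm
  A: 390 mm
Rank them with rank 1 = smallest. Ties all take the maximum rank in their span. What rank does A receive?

Sorted (ascending): 390, 551, 551, 575, 1106, 1106
The 2 values of 551 occupy positions 2–3 → each gets rank 3.
The 2 values of 1106 occupy positions 5–6 → each gets rank 6.
A has value 390 mm → rank 1.

1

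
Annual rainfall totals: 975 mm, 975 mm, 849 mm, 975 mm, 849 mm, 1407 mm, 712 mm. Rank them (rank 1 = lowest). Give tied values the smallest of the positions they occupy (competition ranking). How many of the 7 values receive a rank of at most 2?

Sorted (ascending): 712, 849, 849, 975, 975, 975, 1407
The 2 values of 849 occupy positions 2–3 → each gets rank 2.
The 3 values of 975 occupy positions 4–6 → each gets rank 4.
Ranks ≤ 2: {1, 2, 2} → 3 values.

3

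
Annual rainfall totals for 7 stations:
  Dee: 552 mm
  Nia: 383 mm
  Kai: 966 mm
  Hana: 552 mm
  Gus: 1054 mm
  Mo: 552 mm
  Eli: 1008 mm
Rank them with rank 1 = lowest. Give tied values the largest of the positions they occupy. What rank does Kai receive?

5

Sorted (ascending): 383, 552, 552, 552, 966, 1008, 1054
The 3 values of 552 occupy positions 2–4 → each gets rank 4.
Kai has value 966 mm → rank 5.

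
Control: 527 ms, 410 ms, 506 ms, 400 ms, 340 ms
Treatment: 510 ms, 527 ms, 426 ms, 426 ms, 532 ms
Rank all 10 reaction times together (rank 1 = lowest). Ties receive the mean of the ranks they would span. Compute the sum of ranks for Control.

20.5

Sorted (ascending): 340, 400, 410, 426, 426, 506, 510, 527, 527, 532
The 2 values of 426 occupy positions 4–5 → average rank (4+5)/2 = 4.5.
The 2 values of 527 occupy positions 8–9 → average rank (8+9)/2 = 8.5.
Control values → pooled ranks: 527→8.5, 410→3, 506→6, 400→2, 340→1
Rank sum = 8.5 + 3 + 6 + 2 + 1 = 20.5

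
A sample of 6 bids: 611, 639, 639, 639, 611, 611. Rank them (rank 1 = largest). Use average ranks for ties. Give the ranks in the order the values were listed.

5, 2, 2, 2, 5, 5

Sorted (descending): 639, 639, 639, 611, 611, 611
The 3 values of 639 occupy positions 1–3 → average rank 2.
The 3 values of 611 occupy positions 4–6 → average rank 5.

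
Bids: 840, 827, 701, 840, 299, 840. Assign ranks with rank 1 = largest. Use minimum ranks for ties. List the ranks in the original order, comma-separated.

Sorted (descending): 840, 840, 840, 827, 701, 299
The 3 values of 840 occupy positions 1–3 → each gets rank 1.

1, 4, 5, 1, 6, 1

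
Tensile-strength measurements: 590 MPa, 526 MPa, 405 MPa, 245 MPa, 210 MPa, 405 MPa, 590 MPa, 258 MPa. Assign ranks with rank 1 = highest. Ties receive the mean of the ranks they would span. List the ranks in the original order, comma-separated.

1.5, 3, 4.5, 7, 8, 4.5, 1.5, 6

Sorted (descending): 590, 590, 526, 405, 405, 258, 245, 210
The 2 values of 590 occupy positions 1–2 → average rank (1+2)/2 = 1.5.
The 2 values of 405 occupy positions 4–5 → average rank (4+5)/2 = 4.5.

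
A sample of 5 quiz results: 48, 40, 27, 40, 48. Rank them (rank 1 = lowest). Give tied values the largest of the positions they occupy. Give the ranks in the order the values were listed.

Sorted (ascending): 27, 40, 40, 48, 48
The 2 values of 40 occupy positions 2–3 → each gets rank 3.
The 2 values of 48 occupy positions 4–5 → each gets rank 5.

5, 3, 1, 3, 5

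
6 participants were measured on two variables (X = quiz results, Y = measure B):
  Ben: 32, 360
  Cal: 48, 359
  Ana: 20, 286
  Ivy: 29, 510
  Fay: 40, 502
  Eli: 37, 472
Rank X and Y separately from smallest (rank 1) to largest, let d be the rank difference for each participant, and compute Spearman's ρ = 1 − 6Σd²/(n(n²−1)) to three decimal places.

Ranks of variable 1: 3, 6, 1, 2, 5, 4
Ranks of variable 2: 3, 2, 1, 6, 5, 4
d = r₁ − r₂: 0, 4, 0, -4, 0, 0
d²: 0, 16, 0, 16, 0, 0; Σd² = 32
ρ = 1 − 6·32/(6·35) = 1 − 192/210 = 0.086

0.086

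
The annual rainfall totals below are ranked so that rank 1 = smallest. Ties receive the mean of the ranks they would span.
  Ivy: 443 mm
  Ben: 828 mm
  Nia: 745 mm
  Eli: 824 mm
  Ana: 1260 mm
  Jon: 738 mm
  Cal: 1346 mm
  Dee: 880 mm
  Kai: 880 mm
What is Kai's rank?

Sorted (ascending): 443, 738, 745, 824, 828, 880, 880, 1260, 1346
The 2 values of 880 occupy positions 6–7 → average rank (6+7)/2 = 6.5.
Kai has value 880 mm → rank 6.5.

6.5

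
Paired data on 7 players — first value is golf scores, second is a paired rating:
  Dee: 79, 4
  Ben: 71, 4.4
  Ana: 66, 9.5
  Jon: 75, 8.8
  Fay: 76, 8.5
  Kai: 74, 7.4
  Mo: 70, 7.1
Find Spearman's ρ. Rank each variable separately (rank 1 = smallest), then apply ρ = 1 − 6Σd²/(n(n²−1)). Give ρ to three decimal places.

-0.357

Ranks of variable 1: 7, 3, 1, 5, 6, 4, 2
Ranks of variable 2: 1, 2, 7, 6, 5, 4, 3
d = r₁ − r₂: 6, 1, -6, -1, 1, 0, -1
d²: 36, 1, 36, 1, 1, 0, 1; Σd² = 76
ρ = 1 − 6·76/(7·48) = 1 − 456/336 = -0.357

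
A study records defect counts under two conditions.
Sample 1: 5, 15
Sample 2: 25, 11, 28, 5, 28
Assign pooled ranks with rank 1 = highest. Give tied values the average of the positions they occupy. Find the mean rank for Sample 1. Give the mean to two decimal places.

5.25

Sorted (descending): 28, 28, 25, 15, 11, 5, 5
The 2 values of 28 occupy positions 1–2 → average rank (1+2)/2 = 1.5.
The 2 values of 5 occupy positions 6–7 → average rank (6+7)/2 = 6.5.
Sample 1 values → pooled ranks: 5→6.5, 15→4
Mean rank = (6.5 + 4) / 2 = 5.25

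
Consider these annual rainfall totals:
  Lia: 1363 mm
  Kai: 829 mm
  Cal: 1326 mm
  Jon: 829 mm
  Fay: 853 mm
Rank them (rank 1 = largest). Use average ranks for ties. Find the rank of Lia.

1

Sorted (descending): 1363, 1326, 853, 829, 829
The 2 values of 829 occupy positions 4–5 → average rank (4+5)/2 = 4.5.
Lia has value 1363 mm → rank 1.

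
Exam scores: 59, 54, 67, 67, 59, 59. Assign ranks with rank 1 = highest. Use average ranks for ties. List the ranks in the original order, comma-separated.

4, 6, 1.5, 1.5, 4, 4

Sorted (descending): 67, 67, 59, 59, 59, 54
The 2 values of 67 occupy positions 1–2 → average rank (1+2)/2 = 1.5.
The 3 values of 59 occupy positions 3–5 → average rank 4.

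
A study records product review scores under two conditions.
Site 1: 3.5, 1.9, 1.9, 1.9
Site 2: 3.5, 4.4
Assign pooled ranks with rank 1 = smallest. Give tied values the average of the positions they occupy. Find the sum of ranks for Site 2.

10.5

Sorted (ascending): 1.9, 1.9, 1.9, 3.5, 3.5, 4.4
The 3 values of 1.9 occupy positions 1–3 → average rank 2.
The 2 values of 3.5 occupy positions 4–5 → average rank (4+5)/2 = 4.5.
Site 2 values → pooled ranks: 3.5→4.5, 4.4→6
Rank sum = 4.5 + 6 = 10.5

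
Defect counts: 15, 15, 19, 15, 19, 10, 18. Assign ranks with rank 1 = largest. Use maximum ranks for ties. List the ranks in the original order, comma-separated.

Sorted (descending): 19, 19, 18, 15, 15, 15, 10
The 2 values of 19 occupy positions 1–2 → each gets rank 2.
The 3 values of 15 occupy positions 4–6 → each gets rank 6.

6, 6, 2, 6, 2, 7, 3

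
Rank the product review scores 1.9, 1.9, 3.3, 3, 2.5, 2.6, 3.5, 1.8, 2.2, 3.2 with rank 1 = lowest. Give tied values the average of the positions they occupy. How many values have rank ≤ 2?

1

Sorted (ascending): 1.8, 1.9, 1.9, 2.2, 2.5, 2.6, 3, 3.2, 3.3, 3.5
The 2 values of 1.9 occupy positions 2–3 → average rank (2+3)/2 = 2.5.
Ranks ≤ 2: {1} → 1 value.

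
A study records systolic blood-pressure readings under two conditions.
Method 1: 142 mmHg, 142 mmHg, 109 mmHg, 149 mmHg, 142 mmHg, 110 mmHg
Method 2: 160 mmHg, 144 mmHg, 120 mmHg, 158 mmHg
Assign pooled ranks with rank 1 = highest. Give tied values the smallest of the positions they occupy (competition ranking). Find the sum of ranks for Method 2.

15

Sorted (descending): 160, 158, 149, 144, 142, 142, 142, 120, 110, 109
The 3 values of 142 occupy positions 5–7 → each gets rank 5.
Method 2 values → pooled ranks: 160→1, 144→4, 120→8, 158→2
Rank sum = 1 + 4 + 8 + 2 = 15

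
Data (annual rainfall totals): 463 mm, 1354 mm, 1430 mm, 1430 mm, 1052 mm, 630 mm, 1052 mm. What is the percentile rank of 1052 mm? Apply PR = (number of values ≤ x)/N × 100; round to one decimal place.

N = 7.
Strictly below 1052: 2. Equal to 1052: 2.
PR = 4/7 × 100 = 57.1

57.1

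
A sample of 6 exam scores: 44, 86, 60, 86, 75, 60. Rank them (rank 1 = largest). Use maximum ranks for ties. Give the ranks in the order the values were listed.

Sorted (descending): 86, 86, 75, 60, 60, 44
The 2 values of 86 occupy positions 1–2 → each gets rank 2.
The 2 values of 60 occupy positions 4–5 → each gets rank 5.

6, 2, 5, 2, 3, 5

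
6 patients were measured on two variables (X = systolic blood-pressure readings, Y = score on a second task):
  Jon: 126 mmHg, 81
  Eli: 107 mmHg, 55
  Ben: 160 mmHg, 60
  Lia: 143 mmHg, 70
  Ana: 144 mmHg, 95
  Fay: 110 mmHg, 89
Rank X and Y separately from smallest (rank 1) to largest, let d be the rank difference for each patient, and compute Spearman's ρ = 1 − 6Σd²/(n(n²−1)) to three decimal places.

0.200

Ranks of variable 1: 3, 1, 6, 4, 5, 2
Ranks of variable 2: 4, 1, 2, 3, 6, 5
d = r₁ − r₂: -1, 0, 4, 1, -1, -3
d²: 1, 0, 16, 1, 1, 9; Σd² = 28
ρ = 1 − 6·28/(6·35) = 1 − 168/210 = 0.200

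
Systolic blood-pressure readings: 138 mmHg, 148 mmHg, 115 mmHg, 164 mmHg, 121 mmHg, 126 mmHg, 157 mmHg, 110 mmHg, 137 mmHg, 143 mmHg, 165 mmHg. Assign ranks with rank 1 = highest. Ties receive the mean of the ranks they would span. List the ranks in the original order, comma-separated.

6, 4, 10, 2, 9, 8, 3, 11, 7, 5, 1

Sorted (descending): 165, 164, 157, 148, 143, 138, 137, 126, 121, 115, 110
No ties — each value takes its position as its rank.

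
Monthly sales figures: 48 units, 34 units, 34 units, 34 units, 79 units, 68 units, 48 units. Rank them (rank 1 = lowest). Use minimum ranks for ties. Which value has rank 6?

Sorted (ascending): 34, 34, 34, 48, 48, 68, 79
The 3 values of 34 occupy positions 1–3 → each gets rank 1.
The 2 values of 48 occupy positions 4–5 → each gets rank 4.
Rank 6 → value 68.

68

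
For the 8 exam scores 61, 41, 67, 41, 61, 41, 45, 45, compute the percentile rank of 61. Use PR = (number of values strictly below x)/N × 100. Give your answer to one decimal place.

N = 8.
Strictly below 61: 5. Equal to 61: 2.
PR = 5/8 × 100 = 62.5

62.5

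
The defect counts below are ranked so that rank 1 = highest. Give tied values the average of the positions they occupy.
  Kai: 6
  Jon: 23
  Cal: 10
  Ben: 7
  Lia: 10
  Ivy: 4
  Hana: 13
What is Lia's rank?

Sorted (descending): 23, 13, 10, 10, 7, 6, 4
The 2 values of 10 occupy positions 3–4 → average rank (3+4)/2 = 3.5.
Lia has value 10 → rank 3.5.

3.5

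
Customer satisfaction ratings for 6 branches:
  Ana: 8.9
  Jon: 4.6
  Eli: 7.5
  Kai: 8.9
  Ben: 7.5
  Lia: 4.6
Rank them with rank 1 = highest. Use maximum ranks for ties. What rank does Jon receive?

Sorted (descending): 8.9, 8.9, 7.5, 7.5, 4.6, 4.6
The 2 values of 8.9 occupy positions 1–2 → each gets rank 2.
The 2 values of 7.5 occupy positions 3–4 → each gets rank 4.
The 2 values of 4.6 occupy positions 5–6 → each gets rank 6.
Jon has value 4.6 → rank 6.

6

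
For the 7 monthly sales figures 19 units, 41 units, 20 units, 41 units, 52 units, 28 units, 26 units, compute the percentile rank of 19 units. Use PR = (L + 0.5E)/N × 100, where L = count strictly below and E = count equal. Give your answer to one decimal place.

7.1

N = 7.
Strictly below 19: 0. Equal to 19: 1.
PR = (0 + 0.5·1)/7 × 100 = 7.1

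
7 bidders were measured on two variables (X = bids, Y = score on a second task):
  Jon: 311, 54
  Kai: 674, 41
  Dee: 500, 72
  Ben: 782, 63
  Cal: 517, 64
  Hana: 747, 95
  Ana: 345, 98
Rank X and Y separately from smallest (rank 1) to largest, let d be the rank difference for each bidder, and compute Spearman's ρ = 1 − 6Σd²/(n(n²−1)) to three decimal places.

Ranks of variable 1: 1, 5, 3, 7, 4, 6, 2
Ranks of variable 2: 2, 1, 5, 3, 4, 6, 7
d = r₁ − r₂: -1, 4, -2, 4, 0, 0, -5
d²: 1, 16, 4, 16, 0, 0, 25; Σd² = 62
ρ = 1 − 6·62/(7·48) = 1 − 372/336 = -0.107

-0.107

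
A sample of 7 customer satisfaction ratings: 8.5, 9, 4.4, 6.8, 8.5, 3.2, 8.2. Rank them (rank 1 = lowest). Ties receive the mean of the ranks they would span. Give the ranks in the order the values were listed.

Sorted (ascending): 3.2, 4.4, 6.8, 8.2, 8.5, 8.5, 9
The 2 values of 8.5 occupy positions 5–6 → average rank (5+6)/2 = 5.5.

5.5, 7, 2, 3, 5.5, 1, 4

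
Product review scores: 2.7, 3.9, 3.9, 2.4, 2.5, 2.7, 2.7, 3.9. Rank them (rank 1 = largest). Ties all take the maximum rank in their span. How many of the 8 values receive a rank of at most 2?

Sorted (descending): 3.9, 3.9, 3.9, 2.7, 2.7, 2.7, 2.5, 2.4
The 3 values of 3.9 occupy positions 1–3 → each gets rank 3.
The 3 values of 2.7 occupy positions 4–6 → each gets rank 6.
Ranks ≤ 2: {} → 0 values.

0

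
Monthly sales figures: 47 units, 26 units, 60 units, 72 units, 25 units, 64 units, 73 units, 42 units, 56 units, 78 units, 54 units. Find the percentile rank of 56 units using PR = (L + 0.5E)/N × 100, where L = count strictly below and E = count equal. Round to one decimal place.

50.0

N = 11.
Strictly below 56: 5. Equal to 56: 1.
PR = (5 + 0.5·1)/11 × 100 = 50.0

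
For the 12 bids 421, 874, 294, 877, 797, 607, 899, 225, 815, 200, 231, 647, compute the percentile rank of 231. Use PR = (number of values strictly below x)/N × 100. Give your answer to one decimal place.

16.7

N = 12.
Strictly below 231: 2. Equal to 231: 1.
PR = 2/12 × 100 = 16.7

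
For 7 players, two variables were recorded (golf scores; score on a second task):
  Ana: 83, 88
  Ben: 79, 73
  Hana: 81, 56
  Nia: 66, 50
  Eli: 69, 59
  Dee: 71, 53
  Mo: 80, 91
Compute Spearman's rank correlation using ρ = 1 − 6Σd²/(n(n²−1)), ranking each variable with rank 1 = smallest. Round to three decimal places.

Ranks of variable 1: 7, 4, 6, 1, 2, 3, 5
Ranks of variable 2: 6, 5, 3, 1, 4, 2, 7
d = r₁ − r₂: 1, -1, 3, 0, -2, 1, -2
d²: 1, 1, 9, 0, 4, 1, 4; Σd² = 20
ρ = 1 − 6·20/(7·48) = 1 − 120/336 = 0.643

0.643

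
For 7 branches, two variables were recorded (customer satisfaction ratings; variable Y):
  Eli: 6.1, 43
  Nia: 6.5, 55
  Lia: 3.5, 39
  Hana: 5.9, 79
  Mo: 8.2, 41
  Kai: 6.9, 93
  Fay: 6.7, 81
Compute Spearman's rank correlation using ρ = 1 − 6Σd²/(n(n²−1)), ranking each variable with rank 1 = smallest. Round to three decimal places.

0.357

Ranks of variable 1: 3, 4, 1, 2, 7, 6, 5
Ranks of variable 2: 3, 4, 1, 5, 2, 7, 6
d = r₁ − r₂: 0, 0, 0, -3, 5, -1, -1
d²: 0, 0, 0, 9, 25, 1, 1; Σd² = 36
ρ = 1 − 6·36/(7·48) = 1 − 216/336 = 0.357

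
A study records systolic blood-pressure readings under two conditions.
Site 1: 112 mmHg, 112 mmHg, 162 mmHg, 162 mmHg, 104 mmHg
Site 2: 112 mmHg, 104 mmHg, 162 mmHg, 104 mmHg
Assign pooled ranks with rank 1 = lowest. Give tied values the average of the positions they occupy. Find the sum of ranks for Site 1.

28

Sorted (ascending): 104, 104, 104, 112, 112, 112, 162, 162, 162
The 3 values of 104 occupy positions 1–3 → average rank 2.
The 3 values of 112 occupy positions 4–6 → average rank 5.
The 3 values of 162 occupy positions 7–9 → average rank 8.
Site 1 values → pooled ranks: 112→5, 112→5, 162→8, 162→8, 104→2
Rank sum = 5 + 5 + 8 + 8 + 2 = 28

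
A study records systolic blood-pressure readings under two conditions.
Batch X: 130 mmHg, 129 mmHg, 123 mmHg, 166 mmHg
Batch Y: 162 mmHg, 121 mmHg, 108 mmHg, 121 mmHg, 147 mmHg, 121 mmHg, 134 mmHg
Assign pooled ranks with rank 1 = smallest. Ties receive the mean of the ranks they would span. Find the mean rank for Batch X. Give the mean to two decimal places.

Sorted (ascending): 108, 121, 121, 121, 123, 129, 130, 134, 147, 162, 166
The 3 values of 121 occupy positions 2–4 → average rank 3.
Batch X values → pooled ranks: 130→7, 129→6, 123→5, 166→11
Mean rank = (7 + 6 + 5 + 11) / 4 = 7.25

7.25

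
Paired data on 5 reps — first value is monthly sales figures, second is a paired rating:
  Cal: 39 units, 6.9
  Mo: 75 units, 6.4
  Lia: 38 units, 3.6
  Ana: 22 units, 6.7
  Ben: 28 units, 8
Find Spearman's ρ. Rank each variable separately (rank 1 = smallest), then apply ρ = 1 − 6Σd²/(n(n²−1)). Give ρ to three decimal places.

Ranks of variable 1: 4, 5, 3, 1, 2
Ranks of variable 2: 4, 2, 1, 3, 5
d = r₁ − r₂: 0, 3, 2, -2, -3
d²: 0, 9, 4, 4, 9; Σd² = 26
ρ = 1 − 6·26/(5·24) = 1 − 156/120 = -0.300

-0.300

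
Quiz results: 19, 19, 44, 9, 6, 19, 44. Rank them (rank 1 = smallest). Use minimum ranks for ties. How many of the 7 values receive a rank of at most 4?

Sorted (ascending): 6, 9, 19, 19, 19, 44, 44
The 3 values of 19 occupy positions 3–5 → each gets rank 3.
The 2 values of 44 occupy positions 6–7 → each gets rank 6.
Ranks ≤ 4: {1, 2, 3, 3, 3} → 5 values.

5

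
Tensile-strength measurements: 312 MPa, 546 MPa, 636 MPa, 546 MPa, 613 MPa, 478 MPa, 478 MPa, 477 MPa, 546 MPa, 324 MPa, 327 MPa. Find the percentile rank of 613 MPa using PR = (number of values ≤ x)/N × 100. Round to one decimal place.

90.9

N = 11.
Strictly below 613: 9. Equal to 613: 1.
PR = 10/11 × 100 = 90.9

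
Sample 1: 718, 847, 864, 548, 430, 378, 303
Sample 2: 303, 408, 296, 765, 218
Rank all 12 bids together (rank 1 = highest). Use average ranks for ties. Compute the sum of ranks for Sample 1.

35.5

Sorted (descending): 864, 847, 765, 718, 548, 430, 408, 378, 303, 303, 296, 218
The 2 values of 303 occupy positions 9–10 → average rank (9+10)/2 = 9.5.
Sample 1 values → pooled ranks: 718→4, 847→2, 864→1, 548→5, 430→6, 378→8, 303→9.5
Rank sum = 4 + 2 + 1 + 5 + 6 + 8 + 9.5 = 35.5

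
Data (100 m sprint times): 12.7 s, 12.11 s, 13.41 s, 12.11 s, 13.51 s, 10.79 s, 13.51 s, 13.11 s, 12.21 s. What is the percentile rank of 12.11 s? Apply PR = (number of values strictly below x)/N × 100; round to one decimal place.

N = 9.
Strictly below 12.11: 1. Equal to 12.11: 2.
PR = 1/9 × 100 = 11.1

11.1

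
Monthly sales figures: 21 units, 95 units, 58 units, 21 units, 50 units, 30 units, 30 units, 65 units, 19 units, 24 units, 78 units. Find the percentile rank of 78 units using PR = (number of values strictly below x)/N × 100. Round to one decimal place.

N = 11.
Strictly below 78: 9. Equal to 78: 1.
PR = 9/11 × 100 = 81.8

81.8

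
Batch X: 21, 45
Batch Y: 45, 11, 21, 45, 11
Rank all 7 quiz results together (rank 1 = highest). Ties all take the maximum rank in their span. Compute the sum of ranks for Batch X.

Sorted (descending): 45, 45, 45, 21, 21, 11, 11
The 3 values of 45 occupy positions 1–3 → each gets rank 3.
The 2 values of 21 occupy positions 4–5 → each gets rank 5.
The 2 values of 11 occupy positions 6–7 → each gets rank 7.
Batch X values → pooled ranks: 21→5, 45→3
Rank sum = 5 + 3 = 8

8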